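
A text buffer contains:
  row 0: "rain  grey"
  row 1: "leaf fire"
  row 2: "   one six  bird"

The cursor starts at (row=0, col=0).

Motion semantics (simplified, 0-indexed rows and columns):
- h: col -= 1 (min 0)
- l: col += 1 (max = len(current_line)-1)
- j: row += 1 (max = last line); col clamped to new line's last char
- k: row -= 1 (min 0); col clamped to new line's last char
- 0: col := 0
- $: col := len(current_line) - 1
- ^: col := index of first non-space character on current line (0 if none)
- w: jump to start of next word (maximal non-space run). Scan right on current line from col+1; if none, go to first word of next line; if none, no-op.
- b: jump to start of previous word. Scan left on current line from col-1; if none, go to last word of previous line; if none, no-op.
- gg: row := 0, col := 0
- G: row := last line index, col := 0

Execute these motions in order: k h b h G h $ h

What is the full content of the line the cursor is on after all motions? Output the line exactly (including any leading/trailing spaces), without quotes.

Answer:    one six  bird

Derivation:
After 1 (k): row=0 col=0 char='r'
After 2 (h): row=0 col=0 char='r'
After 3 (b): row=0 col=0 char='r'
After 4 (h): row=0 col=0 char='r'
After 5 (G): row=2 col=0 char='_'
After 6 (h): row=2 col=0 char='_'
After 7 ($): row=2 col=15 char='d'
After 8 (h): row=2 col=14 char='r'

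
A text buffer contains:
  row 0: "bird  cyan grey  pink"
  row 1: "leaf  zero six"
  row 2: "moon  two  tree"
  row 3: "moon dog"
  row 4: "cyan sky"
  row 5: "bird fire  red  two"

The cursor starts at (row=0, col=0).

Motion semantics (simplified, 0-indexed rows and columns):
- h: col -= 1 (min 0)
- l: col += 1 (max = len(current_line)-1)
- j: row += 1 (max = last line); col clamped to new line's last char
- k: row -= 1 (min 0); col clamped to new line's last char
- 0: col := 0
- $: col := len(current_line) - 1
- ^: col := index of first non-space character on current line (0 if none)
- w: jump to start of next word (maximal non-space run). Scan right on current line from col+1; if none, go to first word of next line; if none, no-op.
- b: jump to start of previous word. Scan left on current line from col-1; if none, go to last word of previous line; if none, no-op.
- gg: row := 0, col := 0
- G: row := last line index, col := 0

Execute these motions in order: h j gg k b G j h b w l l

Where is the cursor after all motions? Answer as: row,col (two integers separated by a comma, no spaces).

Answer: 5,2

Derivation:
After 1 (h): row=0 col=0 char='b'
After 2 (j): row=1 col=0 char='l'
After 3 (gg): row=0 col=0 char='b'
After 4 (k): row=0 col=0 char='b'
After 5 (b): row=0 col=0 char='b'
After 6 (G): row=5 col=0 char='b'
After 7 (j): row=5 col=0 char='b'
After 8 (h): row=5 col=0 char='b'
After 9 (b): row=4 col=5 char='s'
After 10 (w): row=5 col=0 char='b'
After 11 (l): row=5 col=1 char='i'
After 12 (l): row=5 col=2 char='r'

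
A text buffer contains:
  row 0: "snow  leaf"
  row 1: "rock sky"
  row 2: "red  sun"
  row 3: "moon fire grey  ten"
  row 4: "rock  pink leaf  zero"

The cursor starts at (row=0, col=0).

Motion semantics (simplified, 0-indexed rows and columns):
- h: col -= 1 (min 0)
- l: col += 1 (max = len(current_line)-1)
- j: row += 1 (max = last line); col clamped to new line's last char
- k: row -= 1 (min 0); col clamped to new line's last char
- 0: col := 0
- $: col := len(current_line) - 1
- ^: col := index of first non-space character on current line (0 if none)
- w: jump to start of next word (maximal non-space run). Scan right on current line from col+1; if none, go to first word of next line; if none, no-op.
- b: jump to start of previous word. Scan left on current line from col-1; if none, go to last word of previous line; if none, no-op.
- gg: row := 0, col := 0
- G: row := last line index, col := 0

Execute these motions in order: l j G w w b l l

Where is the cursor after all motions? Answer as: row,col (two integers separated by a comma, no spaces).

After 1 (l): row=0 col=1 char='n'
After 2 (j): row=1 col=1 char='o'
After 3 (G): row=4 col=0 char='r'
After 4 (w): row=4 col=6 char='p'
After 5 (w): row=4 col=11 char='l'
After 6 (b): row=4 col=6 char='p'
After 7 (l): row=4 col=7 char='i'
After 8 (l): row=4 col=8 char='n'

Answer: 4,8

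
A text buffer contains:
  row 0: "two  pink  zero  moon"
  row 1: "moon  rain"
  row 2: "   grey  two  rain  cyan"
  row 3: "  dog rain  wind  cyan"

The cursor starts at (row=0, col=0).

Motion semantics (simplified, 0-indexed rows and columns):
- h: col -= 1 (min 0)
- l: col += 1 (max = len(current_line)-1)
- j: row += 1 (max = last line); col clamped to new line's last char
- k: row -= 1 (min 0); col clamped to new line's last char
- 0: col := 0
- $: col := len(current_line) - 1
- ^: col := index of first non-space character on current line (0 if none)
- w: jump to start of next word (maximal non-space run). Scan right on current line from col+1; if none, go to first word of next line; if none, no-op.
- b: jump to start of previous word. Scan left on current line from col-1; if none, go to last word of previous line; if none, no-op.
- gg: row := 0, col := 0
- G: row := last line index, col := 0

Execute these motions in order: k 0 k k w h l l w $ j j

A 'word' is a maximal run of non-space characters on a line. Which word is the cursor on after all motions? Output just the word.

Answer: two

Derivation:
After 1 (k): row=0 col=0 char='t'
After 2 (0): row=0 col=0 char='t'
After 3 (k): row=0 col=0 char='t'
After 4 (k): row=0 col=0 char='t'
After 5 (w): row=0 col=5 char='p'
After 6 (h): row=0 col=4 char='_'
After 7 (l): row=0 col=5 char='p'
After 8 (l): row=0 col=6 char='i'
After 9 (w): row=0 col=11 char='z'
After 10 ($): row=0 col=20 char='n'
After 11 (j): row=1 col=9 char='n'
After 12 (j): row=2 col=9 char='t'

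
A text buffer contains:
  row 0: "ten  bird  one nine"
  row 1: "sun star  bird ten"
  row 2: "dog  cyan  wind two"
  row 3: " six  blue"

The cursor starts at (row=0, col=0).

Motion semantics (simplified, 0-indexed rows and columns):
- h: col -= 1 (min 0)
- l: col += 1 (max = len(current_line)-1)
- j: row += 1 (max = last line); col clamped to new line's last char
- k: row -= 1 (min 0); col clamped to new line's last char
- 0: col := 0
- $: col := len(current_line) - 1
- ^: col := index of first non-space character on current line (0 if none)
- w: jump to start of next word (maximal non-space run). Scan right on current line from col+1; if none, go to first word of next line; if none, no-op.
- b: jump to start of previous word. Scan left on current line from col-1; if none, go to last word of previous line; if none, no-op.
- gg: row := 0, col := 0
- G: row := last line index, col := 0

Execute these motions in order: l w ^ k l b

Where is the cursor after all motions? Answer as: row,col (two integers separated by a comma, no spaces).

After 1 (l): row=0 col=1 char='e'
After 2 (w): row=0 col=5 char='b'
After 3 (^): row=0 col=0 char='t'
After 4 (k): row=0 col=0 char='t'
After 5 (l): row=0 col=1 char='e'
After 6 (b): row=0 col=0 char='t'

Answer: 0,0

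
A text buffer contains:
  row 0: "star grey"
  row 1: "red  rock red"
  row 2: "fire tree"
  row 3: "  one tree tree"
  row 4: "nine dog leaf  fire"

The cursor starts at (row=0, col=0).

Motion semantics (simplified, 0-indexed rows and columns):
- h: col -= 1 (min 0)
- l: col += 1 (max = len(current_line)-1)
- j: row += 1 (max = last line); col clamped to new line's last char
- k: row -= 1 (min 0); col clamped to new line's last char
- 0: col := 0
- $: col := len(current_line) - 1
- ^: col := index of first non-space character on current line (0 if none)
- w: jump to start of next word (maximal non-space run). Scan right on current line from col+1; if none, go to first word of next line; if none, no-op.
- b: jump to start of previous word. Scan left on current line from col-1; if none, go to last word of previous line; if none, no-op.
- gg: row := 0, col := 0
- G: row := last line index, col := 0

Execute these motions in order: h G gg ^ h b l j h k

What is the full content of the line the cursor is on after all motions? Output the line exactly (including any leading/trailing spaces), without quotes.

Answer: star grey

Derivation:
After 1 (h): row=0 col=0 char='s'
After 2 (G): row=4 col=0 char='n'
After 3 (gg): row=0 col=0 char='s'
After 4 (^): row=0 col=0 char='s'
After 5 (h): row=0 col=0 char='s'
After 6 (b): row=0 col=0 char='s'
After 7 (l): row=0 col=1 char='t'
After 8 (j): row=1 col=1 char='e'
After 9 (h): row=1 col=0 char='r'
After 10 (k): row=0 col=0 char='s'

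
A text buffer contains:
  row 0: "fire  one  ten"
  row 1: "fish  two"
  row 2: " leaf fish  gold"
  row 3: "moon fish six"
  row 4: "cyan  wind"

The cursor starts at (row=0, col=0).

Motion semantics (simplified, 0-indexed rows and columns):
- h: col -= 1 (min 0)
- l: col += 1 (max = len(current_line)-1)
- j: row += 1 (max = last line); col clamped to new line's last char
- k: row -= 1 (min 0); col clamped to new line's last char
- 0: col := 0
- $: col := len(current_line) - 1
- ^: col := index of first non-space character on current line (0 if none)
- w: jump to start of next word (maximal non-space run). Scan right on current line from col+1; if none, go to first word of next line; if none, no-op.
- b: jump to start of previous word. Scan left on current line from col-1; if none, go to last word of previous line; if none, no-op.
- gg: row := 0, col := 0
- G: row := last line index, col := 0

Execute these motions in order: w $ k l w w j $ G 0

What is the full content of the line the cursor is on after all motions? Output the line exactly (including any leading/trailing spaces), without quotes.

Answer: cyan  wind

Derivation:
After 1 (w): row=0 col=6 char='o'
After 2 ($): row=0 col=13 char='n'
After 3 (k): row=0 col=13 char='n'
After 4 (l): row=0 col=13 char='n'
After 5 (w): row=1 col=0 char='f'
After 6 (w): row=1 col=6 char='t'
After 7 (j): row=2 col=6 char='f'
After 8 ($): row=2 col=15 char='d'
After 9 (G): row=4 col=0 char='c'
After 10 (0): row=4 col=0 char='c'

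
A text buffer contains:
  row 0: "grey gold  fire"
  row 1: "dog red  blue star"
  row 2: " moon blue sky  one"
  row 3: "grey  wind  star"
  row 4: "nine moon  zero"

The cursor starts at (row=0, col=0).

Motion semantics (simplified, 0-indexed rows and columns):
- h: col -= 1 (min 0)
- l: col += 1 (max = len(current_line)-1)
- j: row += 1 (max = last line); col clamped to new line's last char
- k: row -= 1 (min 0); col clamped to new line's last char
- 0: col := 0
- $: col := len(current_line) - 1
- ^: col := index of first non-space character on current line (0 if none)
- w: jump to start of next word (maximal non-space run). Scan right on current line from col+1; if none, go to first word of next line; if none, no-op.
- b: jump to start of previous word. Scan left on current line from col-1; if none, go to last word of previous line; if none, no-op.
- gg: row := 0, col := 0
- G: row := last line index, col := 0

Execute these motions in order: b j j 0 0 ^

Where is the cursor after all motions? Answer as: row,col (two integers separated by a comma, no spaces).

After 1 (b): row=0 col=0 char='g'
After 2 (j): row=1 col=0 char='d'
After 3 (j): row=2 col=0 char='_'
After 4 (0): row=2 col=0 char='_'
After 5 (0): row=2 col=0 char='_'
After 6 (^): row=2 col=1 char='m'

Answer: 2,1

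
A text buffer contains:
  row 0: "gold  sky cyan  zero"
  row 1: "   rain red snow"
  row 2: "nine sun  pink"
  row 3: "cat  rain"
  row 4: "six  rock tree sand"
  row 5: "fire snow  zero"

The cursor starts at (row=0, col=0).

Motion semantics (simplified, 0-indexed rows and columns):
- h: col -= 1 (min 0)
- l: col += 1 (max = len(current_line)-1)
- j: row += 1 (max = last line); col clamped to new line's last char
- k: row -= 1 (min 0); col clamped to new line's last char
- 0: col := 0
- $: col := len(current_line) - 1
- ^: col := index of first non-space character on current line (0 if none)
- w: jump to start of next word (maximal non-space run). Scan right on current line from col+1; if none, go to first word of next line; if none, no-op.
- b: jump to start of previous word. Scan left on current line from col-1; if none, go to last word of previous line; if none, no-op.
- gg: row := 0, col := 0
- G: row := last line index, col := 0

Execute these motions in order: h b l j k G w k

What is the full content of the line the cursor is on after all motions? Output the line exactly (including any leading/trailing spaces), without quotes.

After 1 (h): row=0 col=0 char='g'
After 2 (b): row=0 col=0 char='g'
After 3 (l): row=0 col=1 char='o'
After 4 (j): row=1 col=1 char='_'
After 5 (k): row=0 col=1 char='o'
After 6 (G): row=5 col=0 char='f'
After 7 (w): row=5 col=5 char='s'
After 8 (k): row=4 col=5 char='r'

Answer: six  rock tree sand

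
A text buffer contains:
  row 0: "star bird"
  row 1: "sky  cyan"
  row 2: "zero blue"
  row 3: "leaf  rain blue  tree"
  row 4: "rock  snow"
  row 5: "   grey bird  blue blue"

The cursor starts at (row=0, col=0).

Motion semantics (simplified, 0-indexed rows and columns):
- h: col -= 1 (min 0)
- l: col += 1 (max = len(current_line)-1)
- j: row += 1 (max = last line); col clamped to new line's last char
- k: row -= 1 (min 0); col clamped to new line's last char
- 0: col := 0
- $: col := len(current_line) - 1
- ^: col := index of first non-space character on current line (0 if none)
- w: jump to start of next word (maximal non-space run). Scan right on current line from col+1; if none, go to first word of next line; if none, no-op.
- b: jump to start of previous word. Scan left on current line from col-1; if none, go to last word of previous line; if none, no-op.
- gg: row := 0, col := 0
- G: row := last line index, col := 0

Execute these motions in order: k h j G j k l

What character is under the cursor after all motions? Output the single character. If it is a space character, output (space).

After 1 (k): row=0 col=0 char='s'
After 2 (h): row=0 col=0 char='s'
After 3 (j): row=1 col=0 char='s'
After 4 (G): row=5 col=0 char='_'
After 5 (j): row=5 col=0 char='_'
After 6 (k): row=4 col=0 char='r'
After 7 (l): row=4 col=1 char='o'

Answer: o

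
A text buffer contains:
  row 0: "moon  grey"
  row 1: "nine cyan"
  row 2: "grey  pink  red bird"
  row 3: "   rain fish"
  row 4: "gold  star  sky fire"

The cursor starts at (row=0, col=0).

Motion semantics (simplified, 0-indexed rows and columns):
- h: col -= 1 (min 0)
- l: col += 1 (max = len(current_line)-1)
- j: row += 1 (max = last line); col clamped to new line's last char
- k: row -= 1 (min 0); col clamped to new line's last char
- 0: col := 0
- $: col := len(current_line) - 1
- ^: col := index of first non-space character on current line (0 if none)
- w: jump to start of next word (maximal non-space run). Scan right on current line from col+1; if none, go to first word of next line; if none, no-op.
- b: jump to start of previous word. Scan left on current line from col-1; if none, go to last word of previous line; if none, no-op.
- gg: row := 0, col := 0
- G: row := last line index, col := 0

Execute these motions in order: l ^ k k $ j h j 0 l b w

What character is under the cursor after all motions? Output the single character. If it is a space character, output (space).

After 1 (l): row=0 col=1 char='o'
After 2 (^): row=0 col=0 char='m'
After 3 (k): row=0 col=0 char='m'
After 4 (k): row=0 col=0 char='m'
After 5 ($): row=0 col=9 char='y'
After 6 (j): row=1 col=8 char='n'
After 7 (h): row=1 col=7 char='a'
After 8 (j): row=2 col=7 char='i'
After 9 (0): row=2 col=0 char='g'
After 10 (l): row=2 col=1 char='r'
After 11 (b): row=2 col=0 char='g'
After 12 (w): row=2 col=6 char='p'

Answer: p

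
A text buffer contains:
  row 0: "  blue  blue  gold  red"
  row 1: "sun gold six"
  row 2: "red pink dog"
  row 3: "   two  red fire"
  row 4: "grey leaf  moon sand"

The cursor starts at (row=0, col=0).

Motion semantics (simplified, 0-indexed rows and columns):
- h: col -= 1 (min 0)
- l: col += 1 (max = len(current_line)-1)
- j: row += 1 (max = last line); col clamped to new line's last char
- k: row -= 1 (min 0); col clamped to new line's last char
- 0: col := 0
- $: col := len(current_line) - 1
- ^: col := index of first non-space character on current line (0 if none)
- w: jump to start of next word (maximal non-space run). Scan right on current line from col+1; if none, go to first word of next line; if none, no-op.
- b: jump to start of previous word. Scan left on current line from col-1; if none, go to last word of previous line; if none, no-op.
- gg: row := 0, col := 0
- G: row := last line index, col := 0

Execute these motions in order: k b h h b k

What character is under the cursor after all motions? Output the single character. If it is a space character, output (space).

After 1 (k): row=0 col=0 char='_'
After 2 (b): row=0 col=0 char='_'
After 3 (h): row=0 col=0 char='_'
After 4 (h): row=0 col=0 char='_'
After 5 (b): row=0 col=0 char='_'
After 6 (k): row=0 col=0 char='_'

Answer: (space)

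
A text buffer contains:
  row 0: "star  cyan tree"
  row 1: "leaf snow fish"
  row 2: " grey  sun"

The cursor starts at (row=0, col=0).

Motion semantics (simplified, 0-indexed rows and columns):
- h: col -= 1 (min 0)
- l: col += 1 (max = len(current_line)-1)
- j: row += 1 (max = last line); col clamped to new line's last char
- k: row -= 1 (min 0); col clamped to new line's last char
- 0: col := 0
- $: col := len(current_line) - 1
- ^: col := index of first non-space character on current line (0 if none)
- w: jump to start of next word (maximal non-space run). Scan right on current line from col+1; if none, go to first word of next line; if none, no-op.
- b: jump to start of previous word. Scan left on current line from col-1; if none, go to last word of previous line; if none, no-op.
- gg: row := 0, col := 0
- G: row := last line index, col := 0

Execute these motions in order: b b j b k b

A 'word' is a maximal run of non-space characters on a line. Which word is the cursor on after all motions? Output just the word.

Answer: cyan

Derivation:
After 1 (b): row=0 col=0 char='s'
After 2 (b): row=0 col=0 char='s'
After 3 (j): row=1 col=0 char='l'
After 4 (b): row=0 col=11 char='t'
After 5 (k): row=0 col=11 char='t'
After 6 (b): row=0 col=6 char='c'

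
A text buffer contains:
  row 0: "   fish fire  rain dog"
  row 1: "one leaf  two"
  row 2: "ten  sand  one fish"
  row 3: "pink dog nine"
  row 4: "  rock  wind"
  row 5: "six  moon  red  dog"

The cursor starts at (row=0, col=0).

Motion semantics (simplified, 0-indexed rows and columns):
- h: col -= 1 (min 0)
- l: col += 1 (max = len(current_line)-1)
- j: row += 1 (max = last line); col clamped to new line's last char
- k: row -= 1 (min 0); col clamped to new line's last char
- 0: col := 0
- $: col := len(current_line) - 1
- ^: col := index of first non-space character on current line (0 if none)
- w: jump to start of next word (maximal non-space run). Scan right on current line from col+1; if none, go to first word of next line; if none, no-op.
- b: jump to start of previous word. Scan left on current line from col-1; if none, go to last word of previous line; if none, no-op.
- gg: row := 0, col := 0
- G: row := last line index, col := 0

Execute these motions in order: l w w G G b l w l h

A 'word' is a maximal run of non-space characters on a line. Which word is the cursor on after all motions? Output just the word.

Answer: six

Derivation:
After 1 (l): row=0 col=1 char='_'
After 2 (w): row=0 col=3 char='f'
After 3 (w): row=0 col=8 char='f'
After 4 (G): row=5 col=0 char='s'
After 5 (G): row=5 col=0 char='s'
After 6 (b): row=4 col=8 char='w'
After 7 (l): row=4 col=9 char='i'
After 8 (w): row=5 col=0 char='s'
After 9 (l): row=5 col=1 char='i'
After 10 (h): row=5 col=0 char='s'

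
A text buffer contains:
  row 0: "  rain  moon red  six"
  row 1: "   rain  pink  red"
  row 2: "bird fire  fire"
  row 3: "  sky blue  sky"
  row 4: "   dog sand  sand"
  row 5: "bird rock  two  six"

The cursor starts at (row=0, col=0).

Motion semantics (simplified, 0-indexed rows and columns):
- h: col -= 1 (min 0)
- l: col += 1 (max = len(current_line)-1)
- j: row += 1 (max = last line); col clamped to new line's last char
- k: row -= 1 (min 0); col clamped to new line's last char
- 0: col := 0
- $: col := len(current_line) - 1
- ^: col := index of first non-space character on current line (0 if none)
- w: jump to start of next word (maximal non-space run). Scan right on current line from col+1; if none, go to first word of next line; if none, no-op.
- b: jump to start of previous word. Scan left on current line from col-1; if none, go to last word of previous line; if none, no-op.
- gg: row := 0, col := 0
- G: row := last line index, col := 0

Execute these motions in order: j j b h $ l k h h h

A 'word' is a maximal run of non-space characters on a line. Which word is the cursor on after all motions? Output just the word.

Answer: red

Derivation:
After 1 (j): row=1 col=0 char='_'
After 2 (j): row=2 col=0 char='b'
After 3 (b): row=1 col=15 char='r'
After 4 (h): row=1 col=14 char='_'
After 5 ($): row=1 col=17 char='d'
After 6 (l): row=1 col=17 char='d'
After 7 (k): row=0 col=17 char='_'
After 8 (h): row=0 col=16 char='_'
After 9 (h): row=0 col=15 char='d'
After 10 (h): row=0 col=14 char='e'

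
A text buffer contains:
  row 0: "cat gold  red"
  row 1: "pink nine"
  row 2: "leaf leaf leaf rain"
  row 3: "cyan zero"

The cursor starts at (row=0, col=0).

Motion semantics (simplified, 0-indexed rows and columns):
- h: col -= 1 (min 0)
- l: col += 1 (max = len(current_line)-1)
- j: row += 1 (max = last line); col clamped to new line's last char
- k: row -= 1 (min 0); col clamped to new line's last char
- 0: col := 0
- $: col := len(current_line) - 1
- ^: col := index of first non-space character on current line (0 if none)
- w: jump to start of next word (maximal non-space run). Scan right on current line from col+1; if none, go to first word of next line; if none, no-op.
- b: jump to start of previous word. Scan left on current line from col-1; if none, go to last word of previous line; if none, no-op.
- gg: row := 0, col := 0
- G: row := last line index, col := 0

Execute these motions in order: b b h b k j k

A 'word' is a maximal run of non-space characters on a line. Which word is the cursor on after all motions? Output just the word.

Answer: cat

Derivation:
After 1 (b): row=0 col=0 char='c'
After 2 (b): row=0 col=0 char='c'
After 3 (h): row=0 col=0 char='c'
After 4 (b): row=0 col=0 char='c'
After 5 (k): row=0 col=0 char='c'
After 6 (j): row=1 col=0 char='p'
After 7 (k): row=0 col=0 char='c'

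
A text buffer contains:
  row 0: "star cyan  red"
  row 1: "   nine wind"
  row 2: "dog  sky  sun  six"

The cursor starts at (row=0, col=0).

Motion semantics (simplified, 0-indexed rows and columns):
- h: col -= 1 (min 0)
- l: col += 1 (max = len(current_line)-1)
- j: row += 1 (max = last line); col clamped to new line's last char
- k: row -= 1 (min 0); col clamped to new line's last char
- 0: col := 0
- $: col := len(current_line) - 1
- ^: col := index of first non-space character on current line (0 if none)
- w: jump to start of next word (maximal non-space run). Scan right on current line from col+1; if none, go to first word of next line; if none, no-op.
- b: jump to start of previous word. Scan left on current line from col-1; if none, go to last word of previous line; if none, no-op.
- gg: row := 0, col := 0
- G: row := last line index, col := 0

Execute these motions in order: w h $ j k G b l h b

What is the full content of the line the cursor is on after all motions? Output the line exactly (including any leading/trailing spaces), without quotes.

Answer:    nine wind

Derivation:
After 1 (w): row=0 col=5 char='c'
After 2 (h): row=0 col=4 char='_'
After 3 ($): row=0 col=13 char='d'
After 4 (j): row=1 col=11 char='d'
After 5 (k): row=0 col=11 char='r'
After 6 (G): row=2 col=0 char='d'
After 7 (b): row=1 col=8 char='w'
After 8 (l): row=1 col=9 char='i'
After 9 (h): row=1 col=8 char='w'
After 10 (b): row=1 col=3 char='n'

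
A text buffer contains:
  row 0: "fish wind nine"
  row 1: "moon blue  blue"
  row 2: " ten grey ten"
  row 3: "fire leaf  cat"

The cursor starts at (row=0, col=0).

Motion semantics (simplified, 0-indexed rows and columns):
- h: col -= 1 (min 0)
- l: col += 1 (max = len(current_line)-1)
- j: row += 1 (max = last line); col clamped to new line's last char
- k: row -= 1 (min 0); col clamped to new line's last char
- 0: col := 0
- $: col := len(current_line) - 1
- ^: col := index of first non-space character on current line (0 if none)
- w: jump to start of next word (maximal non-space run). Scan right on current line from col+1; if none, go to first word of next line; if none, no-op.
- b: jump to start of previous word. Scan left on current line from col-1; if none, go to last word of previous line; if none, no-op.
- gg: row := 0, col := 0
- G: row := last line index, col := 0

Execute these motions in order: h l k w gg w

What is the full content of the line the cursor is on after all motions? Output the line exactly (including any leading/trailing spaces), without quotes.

After 1 (h): row=0 col=0 char='f'
After 2 (l): row=0 col=1 char='i'
After 3 (k): row=0 col=1 char='i'
After 4 (w): row=0 col=5 char='w'
After 5 (gg): row=0 col=0 char='f'
After 6 (w): row=0 col=5 char='w'

Answer: fish wind nine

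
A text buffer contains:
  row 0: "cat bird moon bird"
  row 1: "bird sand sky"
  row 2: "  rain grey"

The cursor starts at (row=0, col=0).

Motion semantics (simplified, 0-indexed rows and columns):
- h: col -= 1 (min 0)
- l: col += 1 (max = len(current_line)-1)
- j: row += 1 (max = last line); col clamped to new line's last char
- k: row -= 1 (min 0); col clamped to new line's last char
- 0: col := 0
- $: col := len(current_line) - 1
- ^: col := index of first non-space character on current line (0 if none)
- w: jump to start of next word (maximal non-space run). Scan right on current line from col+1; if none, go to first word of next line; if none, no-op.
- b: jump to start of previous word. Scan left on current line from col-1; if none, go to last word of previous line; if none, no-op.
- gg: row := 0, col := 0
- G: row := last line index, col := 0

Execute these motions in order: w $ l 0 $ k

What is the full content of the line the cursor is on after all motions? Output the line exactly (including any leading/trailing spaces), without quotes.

Answer: cat bird moon bird

Derivation:
After 1 (w): row=0 col=4 char='b'
After 2 ($): row=0 col=17 char='d'
After 3 (l): row=0 col=17 char='d'
After 4 (0): row=0 col=0 char='c'
After 5 ($): row=0 col=17 char='d'
After 6 (k): row=0 col=17 char='d'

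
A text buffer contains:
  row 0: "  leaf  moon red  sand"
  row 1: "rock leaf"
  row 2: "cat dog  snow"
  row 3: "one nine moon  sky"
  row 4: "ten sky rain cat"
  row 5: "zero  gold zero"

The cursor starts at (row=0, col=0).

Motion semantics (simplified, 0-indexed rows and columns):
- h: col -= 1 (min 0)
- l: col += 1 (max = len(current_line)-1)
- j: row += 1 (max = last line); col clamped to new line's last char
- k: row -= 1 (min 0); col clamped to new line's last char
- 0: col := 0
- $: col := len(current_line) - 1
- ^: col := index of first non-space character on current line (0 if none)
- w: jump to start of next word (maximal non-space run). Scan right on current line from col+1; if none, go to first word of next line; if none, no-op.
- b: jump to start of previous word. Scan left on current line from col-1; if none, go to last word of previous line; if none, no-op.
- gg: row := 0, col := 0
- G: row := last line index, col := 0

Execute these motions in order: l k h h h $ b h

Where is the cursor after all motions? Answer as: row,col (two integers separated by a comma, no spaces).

After 1 (l): row=0 col=1 char='_'
After 2 (k): row=0 col=1 char='_'
After 3 (h): row=0 col=0 char='_'
After 4 (h): row=0 col=0 char='_'
After 5 (h): row=0 col=0 char='_'
After 6 ($): row=0 col=21 char='d'
After 7 (b): row=0 col=18 char='s'
After 8 (h): row=0 col=17 char='_'

Answer: 0,17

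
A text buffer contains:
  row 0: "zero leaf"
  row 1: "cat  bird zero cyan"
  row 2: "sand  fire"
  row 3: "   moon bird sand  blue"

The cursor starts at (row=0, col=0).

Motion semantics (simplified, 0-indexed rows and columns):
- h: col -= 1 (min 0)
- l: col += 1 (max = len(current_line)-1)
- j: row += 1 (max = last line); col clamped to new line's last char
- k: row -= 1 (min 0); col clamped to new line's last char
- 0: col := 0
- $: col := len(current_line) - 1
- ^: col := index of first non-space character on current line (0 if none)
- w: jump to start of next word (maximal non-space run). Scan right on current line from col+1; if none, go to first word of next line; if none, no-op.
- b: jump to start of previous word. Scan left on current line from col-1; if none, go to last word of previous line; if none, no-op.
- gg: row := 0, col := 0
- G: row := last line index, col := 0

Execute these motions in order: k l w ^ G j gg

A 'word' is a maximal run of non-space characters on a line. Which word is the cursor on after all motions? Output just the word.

Answer: zero

Derivation:
After 1 (k): row=0 col=0 char='z'
After 2 (l): row=0 col=1 char='e'
After 3 (w): row=0 col=5 char='l'
After 4 (^): row=0 col=0 char='z'
After 5 (G): row=3 col=0 char='_'
After 6 (j): row=3 col=0 char='_'
After 7 (gg): row=0 col=0 char='z'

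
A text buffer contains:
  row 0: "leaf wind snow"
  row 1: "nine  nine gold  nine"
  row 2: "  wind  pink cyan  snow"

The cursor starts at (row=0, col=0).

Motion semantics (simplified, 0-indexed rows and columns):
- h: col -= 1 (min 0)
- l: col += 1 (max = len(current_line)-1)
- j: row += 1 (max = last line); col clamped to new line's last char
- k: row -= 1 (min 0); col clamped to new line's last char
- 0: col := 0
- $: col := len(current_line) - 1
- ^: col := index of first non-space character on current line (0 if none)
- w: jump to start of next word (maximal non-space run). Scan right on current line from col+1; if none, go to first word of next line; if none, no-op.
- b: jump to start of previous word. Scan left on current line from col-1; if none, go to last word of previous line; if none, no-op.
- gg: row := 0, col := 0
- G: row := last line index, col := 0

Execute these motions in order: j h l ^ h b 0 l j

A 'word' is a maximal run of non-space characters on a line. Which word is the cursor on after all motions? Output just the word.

Answer: nine

Derivation:
After 1 (j): row=1 col=0 char='n'
After 2 (h): row=1 col=0 char='n'
After 3 (l): row=1 col=1 char='i'
After 4 (^): row=1 col=0 char='n'
After 5 (h): row=1 col=0 char='n'
After 6 (b): row=0 col=10 char='s'
After 7 (0): row=0 col=0 char='l'
After 8 (l): row=0 col=1 char='e'
After 9 (j): row=1 col=1 char='i'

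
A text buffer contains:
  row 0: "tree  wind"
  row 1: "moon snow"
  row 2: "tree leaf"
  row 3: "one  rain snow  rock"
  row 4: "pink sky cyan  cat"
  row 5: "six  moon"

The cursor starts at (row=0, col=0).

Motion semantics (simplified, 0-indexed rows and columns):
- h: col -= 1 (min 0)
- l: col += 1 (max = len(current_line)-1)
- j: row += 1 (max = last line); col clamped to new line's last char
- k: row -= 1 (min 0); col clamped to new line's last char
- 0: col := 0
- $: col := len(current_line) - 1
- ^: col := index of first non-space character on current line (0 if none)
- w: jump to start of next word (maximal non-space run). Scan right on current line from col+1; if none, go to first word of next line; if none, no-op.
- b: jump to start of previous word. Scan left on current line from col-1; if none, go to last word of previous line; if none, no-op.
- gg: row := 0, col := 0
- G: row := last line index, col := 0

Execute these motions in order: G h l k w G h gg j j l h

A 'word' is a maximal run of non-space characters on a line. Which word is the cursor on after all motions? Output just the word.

Answer: tree

Derivation:
After 1 (G): row=5 col=0 char='s'
After 2 (h): row=5 col=0 char='s'
After 3 (l): row=5 col=1 char='i'
After 4 (k): row=4 col=1 char='i'
After 5 (w): row=4 col=5 char='s'
After 6 (G): row=5 col=0 char='s'
After 7 (h): row=5 col=0 char='s'
After 8 (gg): row=0 col=0 char='t'
After 9 (j): row=1 col=0 char='m'
After 10 (j): row=2 col=0 char='t'
After 11 (l): row=2 col=1 char='r'
After 12 (h): row=2 col=0 char='t'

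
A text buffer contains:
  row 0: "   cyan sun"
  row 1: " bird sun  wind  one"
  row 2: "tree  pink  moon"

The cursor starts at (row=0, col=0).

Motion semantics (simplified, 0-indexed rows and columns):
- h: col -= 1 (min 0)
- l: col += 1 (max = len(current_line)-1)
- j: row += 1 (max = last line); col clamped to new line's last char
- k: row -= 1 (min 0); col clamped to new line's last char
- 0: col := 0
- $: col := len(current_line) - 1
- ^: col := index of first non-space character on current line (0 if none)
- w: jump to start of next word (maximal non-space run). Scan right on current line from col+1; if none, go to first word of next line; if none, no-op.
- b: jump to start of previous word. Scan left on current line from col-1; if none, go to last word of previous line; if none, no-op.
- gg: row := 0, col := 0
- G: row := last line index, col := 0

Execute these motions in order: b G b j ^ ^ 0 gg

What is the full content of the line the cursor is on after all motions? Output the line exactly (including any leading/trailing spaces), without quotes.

After 1 (b): row=0 col=0 char='_'
After 2 (G): row=2 col=0 char='t'
After 3 (b): row=1 col=17 char='o'
After 4 (j): row=2 col=15 char='n'
After 5 (^): row=2 col=0 char='t'
After 6 (^): row=2 col=0 char='t'
After 7 (0): row=2 col=0 char='t'
After 8 (gg): row=0 col=0 char='_'

Answer:    cyan sun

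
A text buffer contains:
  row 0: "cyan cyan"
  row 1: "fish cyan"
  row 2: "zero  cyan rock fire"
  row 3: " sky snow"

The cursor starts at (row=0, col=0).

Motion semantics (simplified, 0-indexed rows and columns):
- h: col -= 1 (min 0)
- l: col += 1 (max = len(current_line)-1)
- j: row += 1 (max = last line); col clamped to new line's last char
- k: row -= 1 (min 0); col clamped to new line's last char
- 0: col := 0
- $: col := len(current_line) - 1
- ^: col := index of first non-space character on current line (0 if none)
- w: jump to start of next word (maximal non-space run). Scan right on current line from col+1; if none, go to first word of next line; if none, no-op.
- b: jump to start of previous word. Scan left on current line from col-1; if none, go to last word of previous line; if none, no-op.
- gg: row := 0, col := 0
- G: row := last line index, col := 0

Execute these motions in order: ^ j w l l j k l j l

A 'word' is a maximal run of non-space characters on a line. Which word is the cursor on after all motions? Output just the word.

After 1 (^): row=0 col=0 char='c'
After 2 (j): row=1 col=0 char='f'
After 3 (w): row=1 col=5 char='c'
After 4 (l): row=1 col=6 char='y'
After 5 (l): row=1 col=7 char='a'
After 6 (j): row=2 col=7 char='y'
After 7 (k): row=1 col=7 char='a'
After 8 (l): row=1 col=8 char='n'
After 9 (j): row=2 col=8 char='a'
After 10 (l): row=2 col=9 char='n'

Answer: cyan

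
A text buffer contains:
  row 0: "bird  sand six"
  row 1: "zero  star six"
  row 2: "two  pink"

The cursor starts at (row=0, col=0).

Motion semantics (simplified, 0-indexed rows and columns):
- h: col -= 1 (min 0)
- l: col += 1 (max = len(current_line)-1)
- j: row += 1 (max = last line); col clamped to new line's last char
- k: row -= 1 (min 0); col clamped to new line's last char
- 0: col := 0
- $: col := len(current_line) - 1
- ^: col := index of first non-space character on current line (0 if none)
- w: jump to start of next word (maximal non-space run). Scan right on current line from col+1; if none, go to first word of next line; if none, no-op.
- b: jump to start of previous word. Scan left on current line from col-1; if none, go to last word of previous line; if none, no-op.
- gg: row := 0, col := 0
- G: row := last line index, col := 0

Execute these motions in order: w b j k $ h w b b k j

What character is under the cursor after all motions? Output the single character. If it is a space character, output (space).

Answer: s

Derivation:
After 1 (w): row=0 col=6 char='s'
After 2 (b): row=0 col=0 char='b'
After 3 (j): row=1 col=0 char='z'
After 4 (k): row=0 col=0 char='b'
After 5 ($): row=0 col=13 char='x'
After 6 (h): row=0 col=12 char='i'
After 7 (w): row=1 col=0 char='z'
After 8 (b): row=0 col=11 char='s'
After 9 (b): row=0 col=6 char='s'
After 10 (k): row=0 col=6 char='s'
After 11 (j): row=1 col=6 char='s'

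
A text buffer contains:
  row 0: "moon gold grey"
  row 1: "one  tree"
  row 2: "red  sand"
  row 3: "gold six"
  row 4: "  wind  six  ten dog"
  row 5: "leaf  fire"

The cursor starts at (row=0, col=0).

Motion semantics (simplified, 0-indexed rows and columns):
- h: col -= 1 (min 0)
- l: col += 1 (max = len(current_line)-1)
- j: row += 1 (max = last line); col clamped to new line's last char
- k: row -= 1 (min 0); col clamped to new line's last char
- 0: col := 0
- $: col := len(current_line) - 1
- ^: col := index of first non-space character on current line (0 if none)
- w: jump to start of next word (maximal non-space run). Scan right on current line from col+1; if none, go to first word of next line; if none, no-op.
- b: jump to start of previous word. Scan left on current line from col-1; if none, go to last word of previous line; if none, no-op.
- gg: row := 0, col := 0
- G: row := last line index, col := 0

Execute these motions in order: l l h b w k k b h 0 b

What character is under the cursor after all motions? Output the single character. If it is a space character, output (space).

After 1 (l): row=0 col=1 char='o'
After 2 (l): row=0 col=2 char='o'
After 3 (h): row=0 col=1 char='o'
After 4 (b): row=0 col=0 char='m'
After 5 (w): row=0 col=5 char='g'
After 6 (k): row=0 col=5 char='g'
After 7 (k): row=0 col=5 char='g'
After 8 (b): row=0 col=0 char='m'
After 9 (h): row=0 col=0 char='m'
After 10 (0): row=0 col=0 char='m'
After 11 (b): row=0 col=0 char='m'

Answer: m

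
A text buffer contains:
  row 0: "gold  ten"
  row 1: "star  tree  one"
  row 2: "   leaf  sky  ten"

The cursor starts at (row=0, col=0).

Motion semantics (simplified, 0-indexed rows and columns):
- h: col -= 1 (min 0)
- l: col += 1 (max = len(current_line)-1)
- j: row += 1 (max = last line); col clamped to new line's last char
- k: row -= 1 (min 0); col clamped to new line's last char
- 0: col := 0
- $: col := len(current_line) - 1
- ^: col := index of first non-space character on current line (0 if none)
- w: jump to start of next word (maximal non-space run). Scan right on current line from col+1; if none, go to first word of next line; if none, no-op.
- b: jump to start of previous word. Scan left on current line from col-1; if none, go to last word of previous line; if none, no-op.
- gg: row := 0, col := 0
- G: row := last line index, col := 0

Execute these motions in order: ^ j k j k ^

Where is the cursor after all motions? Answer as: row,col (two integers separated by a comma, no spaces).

Answer: 0,0

Derivation:
After 1 (^): row=0 col=0 char='g'
After 2 (j): row=1 col=0 char='s'
After 3 (k): row=0 col=0 char='g'
After 4 (j): row=1 col=0 char='s'
After 5 (k): row=0 col=0 char='g'
After 6 (^): row=0 col=0 char='g'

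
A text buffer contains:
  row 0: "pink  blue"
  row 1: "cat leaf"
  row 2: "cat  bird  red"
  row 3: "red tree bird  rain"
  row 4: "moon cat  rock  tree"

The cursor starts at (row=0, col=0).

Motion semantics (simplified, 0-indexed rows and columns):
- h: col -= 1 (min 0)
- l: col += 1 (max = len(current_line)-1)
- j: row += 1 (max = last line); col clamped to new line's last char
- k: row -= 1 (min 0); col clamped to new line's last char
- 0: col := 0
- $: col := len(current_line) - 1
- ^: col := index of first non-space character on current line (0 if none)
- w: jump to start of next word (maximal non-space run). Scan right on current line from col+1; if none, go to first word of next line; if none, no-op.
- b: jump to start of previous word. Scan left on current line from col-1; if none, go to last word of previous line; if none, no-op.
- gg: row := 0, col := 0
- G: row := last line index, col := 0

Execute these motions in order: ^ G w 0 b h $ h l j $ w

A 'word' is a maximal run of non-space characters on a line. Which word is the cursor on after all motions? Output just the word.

After 1 (^): row=0 col=0 char='p'
After 2 (G): row=4 col=0 char='m'
After 3 (w): row=4 col=5 char='c'
After 4 (0): row=4 col=0 char='m'
After 5 (b): row=3 col=15 char='r'
After 6 (h): row=3 col=14 char='_'
After 7 ($): row=3 col=18 char='n'
After 8 (h): row=3 col=17 char='i'
After 9 (l): row=3 col=18 char='n'
After 10 (j): row=4 col=18 char='e'
After 11 ($): row=4 col=19 char='e'
After 12 (w): row=4 col=19 char='e'

Answer: tree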